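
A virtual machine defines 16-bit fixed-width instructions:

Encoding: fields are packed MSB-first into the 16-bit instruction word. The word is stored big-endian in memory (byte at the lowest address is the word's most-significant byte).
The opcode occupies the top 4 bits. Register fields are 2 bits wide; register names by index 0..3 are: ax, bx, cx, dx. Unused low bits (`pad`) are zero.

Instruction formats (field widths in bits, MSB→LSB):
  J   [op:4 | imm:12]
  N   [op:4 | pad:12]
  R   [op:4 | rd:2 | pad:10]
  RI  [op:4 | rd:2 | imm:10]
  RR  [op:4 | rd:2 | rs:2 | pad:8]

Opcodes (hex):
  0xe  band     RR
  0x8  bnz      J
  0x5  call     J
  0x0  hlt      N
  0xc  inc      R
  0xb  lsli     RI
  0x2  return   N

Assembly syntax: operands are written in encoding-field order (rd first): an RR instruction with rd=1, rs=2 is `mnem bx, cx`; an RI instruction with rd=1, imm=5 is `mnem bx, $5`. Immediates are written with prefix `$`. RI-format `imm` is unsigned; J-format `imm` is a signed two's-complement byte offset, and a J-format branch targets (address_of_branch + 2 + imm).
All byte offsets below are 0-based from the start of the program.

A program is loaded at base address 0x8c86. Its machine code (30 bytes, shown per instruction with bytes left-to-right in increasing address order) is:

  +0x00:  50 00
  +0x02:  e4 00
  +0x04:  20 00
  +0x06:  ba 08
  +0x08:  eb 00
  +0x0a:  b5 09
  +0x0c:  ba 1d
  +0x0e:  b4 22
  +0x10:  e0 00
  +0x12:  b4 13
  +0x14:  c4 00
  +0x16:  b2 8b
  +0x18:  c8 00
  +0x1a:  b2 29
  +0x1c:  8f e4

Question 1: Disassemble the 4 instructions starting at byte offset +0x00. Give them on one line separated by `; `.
call $0; band bx, ax; return; lsli cx, $520

off 0x00: read 50 00 as big → 0x5000
  op=0x5000>>12=0x5 ⇒ call (J)
  imm@[11:0]=0x0 ⇒ $0
off 0x02: read e4 00 as big → 0xe400
  op=0xe400>>12=0xe ⇒ band (RR)
  rd@[11:10]=0x1 ⇒ bx
  rs@[9:8]=0x0 ⇒ ax
off 0x04: read 20 00 as big → 0x2000
  op=0x2000>>12=0x2 ⇒ return (N)
off 0x06: read ba 08 as big → 0xba08
  op=0xba08>>12=0xb ⇒ lsli (RI)
  rd@[11:10]=0x2 ⇒ cx
  imm@[9:0]=0x208 ⇒ $520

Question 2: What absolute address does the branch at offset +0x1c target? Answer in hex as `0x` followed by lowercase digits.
+0x1c: 8f e4 ⇒ word 0x8fe4 (big)
  opcode bits[15:12]=0x8: bnz/J
  [11:0] imm=4068 (s12→-28) = $-28
  target = base 0x8c86 + off 0x1c + 2 + imm -28 = 0x8c88

0x8c88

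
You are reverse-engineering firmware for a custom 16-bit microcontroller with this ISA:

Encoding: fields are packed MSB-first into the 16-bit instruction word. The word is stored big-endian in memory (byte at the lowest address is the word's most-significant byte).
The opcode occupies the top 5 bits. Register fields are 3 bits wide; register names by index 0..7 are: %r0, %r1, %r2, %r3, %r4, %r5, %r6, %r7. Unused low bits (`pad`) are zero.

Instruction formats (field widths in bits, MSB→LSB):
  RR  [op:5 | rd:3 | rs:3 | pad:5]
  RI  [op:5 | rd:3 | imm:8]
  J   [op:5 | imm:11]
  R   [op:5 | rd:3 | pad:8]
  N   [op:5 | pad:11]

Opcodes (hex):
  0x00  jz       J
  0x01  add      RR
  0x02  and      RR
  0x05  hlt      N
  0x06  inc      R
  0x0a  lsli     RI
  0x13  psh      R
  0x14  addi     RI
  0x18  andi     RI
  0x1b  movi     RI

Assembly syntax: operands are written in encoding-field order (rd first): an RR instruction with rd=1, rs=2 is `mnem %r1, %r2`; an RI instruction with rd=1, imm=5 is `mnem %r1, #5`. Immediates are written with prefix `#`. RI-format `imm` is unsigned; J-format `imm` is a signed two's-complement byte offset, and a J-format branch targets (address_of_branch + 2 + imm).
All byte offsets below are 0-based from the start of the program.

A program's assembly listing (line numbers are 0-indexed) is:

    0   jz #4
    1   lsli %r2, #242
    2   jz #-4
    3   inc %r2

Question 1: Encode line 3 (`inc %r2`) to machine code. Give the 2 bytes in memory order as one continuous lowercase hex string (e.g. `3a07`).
3200

line 3 (inc): pack op=0x6:5|rd=2:3|pad=0:8 = 0x3200; big→ 32 00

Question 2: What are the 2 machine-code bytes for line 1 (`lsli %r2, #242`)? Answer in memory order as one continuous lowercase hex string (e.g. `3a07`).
52f2

L1: lsli op=0xa:5|rd=2:3|imm=242:8 ⇒ 0x52f2 ⇒ big 52 f2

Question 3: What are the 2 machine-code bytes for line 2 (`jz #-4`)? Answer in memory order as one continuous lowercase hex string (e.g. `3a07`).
L2: jz op=0x0:5|imm=-4:11 ⇒ 0x07fc ⇒ big 07 fc

07fc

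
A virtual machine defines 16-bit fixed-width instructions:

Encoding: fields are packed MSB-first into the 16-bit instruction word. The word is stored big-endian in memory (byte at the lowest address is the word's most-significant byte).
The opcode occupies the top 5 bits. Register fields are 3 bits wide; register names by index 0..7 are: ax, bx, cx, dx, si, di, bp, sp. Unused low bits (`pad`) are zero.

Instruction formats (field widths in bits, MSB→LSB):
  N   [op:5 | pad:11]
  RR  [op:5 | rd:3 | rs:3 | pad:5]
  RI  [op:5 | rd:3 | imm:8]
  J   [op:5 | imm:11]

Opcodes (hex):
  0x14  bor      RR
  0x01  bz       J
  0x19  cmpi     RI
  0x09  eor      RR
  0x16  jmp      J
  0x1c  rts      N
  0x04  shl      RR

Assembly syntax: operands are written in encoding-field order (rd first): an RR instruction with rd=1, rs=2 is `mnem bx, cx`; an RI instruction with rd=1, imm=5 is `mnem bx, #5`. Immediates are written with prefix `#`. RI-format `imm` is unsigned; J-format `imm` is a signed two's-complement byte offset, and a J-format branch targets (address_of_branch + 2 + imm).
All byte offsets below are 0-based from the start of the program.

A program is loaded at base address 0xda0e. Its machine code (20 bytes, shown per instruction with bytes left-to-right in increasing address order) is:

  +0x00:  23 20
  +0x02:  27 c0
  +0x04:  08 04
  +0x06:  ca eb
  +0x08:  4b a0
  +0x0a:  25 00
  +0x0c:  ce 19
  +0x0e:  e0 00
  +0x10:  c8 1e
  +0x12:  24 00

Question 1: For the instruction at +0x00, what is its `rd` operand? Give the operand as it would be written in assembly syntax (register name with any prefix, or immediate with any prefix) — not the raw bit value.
dx

@+00  big-endian(23 20) = 0x2320
  opcode bits[15:11]=0x4: shl/RR
  rd@[10:8]=0x3 ⇒ dx
  rs@[7:5]=0x1 ⇒ bx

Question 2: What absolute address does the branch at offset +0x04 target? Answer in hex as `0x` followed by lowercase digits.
@+04  big-endian(08 04) = 0x0804
  opcode bits[15:11]=0x1: bz/J
  imm@[10:0]=0x4 ⇒ #4
  target = base 0xda0e + off 0x04 + 2 + imm 4 = 0xda18

0xda18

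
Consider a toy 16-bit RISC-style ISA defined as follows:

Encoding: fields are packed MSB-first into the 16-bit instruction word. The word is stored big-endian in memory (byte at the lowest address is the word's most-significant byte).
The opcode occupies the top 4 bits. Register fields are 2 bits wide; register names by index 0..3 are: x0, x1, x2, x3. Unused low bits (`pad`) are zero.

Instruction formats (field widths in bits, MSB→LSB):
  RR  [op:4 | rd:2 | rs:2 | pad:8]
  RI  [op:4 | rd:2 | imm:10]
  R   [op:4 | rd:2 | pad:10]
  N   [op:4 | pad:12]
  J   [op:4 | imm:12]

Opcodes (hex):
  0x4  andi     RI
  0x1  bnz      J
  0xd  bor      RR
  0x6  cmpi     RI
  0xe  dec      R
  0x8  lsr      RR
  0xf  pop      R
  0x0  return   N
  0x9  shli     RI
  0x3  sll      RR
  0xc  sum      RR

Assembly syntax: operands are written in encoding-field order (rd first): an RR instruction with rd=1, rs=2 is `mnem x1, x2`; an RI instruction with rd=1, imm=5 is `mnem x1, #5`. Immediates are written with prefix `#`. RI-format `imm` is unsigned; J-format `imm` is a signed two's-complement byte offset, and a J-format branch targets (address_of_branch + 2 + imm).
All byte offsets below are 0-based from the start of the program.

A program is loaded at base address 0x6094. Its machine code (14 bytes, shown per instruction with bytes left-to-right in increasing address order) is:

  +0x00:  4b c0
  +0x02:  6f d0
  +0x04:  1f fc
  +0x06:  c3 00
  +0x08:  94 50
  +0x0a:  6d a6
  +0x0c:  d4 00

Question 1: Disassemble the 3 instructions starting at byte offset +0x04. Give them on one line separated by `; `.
+0x04: 1f fc ⇒ word 0x1ffc (big)
  opcode bits[15:12]=0x1: bnz/J
  imm@[11:0]=0xffc (s12→-4) ⇒ #-4
+0x06: c3 00 ⇒ word 0xc300 (big)
  opcode bits[15:12]=0xc: sum/RR
  rd@[11:10]=0x0 ⇒ x0
  rs@[9:8]=0x3 ⇒ x3
+0x08: 94 50 ⇒ word 0x9450 (big)
  opcode bits[15:12]=0x9: shli/RI
  rd@[11:10]=0x1 ⇒ x1
  imm@[9:0]=0x50 ⇒ #80

bnz #-4; sum x0, x3; shli x1, #80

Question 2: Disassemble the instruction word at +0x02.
cmpi x3, #976

@+02  big-endian(6f d0) = 0x6fd0
  top 4b → 0x6 → cmpi [RI]
  rd: (w>>10)&0x3=0x3 → x3
  imm: (w>>0)&0x3ff=0x3d0 → #976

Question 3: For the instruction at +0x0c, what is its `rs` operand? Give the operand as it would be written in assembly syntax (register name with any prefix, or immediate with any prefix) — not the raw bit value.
x0

+0x0c: d4 00 ⇒ word 0xd400 (big)
  top 4b → 0xd → bor [RR]
  [11:10] rd=1 = x1
  [9:8] rs=0 = x0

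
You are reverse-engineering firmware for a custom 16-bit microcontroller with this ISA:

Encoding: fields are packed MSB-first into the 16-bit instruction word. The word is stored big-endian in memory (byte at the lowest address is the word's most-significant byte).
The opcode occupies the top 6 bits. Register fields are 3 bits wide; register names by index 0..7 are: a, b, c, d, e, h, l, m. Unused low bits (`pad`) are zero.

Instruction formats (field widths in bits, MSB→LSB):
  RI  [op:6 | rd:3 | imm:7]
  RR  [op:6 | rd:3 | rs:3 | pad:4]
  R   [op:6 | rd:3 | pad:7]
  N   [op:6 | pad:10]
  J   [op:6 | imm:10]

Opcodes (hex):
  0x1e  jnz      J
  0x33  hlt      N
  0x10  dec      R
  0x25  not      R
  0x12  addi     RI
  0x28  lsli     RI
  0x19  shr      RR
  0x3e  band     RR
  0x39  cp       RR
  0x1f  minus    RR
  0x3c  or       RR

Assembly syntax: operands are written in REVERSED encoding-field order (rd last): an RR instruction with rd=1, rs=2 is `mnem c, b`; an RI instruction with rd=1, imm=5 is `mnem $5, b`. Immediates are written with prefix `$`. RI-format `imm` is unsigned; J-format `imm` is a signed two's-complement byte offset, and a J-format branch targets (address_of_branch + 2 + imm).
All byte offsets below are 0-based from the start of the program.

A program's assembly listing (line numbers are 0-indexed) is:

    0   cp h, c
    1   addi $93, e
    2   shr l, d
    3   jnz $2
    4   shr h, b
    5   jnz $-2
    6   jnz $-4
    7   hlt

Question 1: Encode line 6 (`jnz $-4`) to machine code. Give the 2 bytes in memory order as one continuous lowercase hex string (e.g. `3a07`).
line 6 (jnz): pack op=0x1e:6|imm=-4:10 = 0x7bfc; big→ 7b fc

7bfc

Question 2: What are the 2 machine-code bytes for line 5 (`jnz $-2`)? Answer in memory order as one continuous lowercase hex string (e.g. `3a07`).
7bfe

line 5 (jnz): pack op=0x1e:6|imm=-2:10 = 0x7bfe; big→ 7b fe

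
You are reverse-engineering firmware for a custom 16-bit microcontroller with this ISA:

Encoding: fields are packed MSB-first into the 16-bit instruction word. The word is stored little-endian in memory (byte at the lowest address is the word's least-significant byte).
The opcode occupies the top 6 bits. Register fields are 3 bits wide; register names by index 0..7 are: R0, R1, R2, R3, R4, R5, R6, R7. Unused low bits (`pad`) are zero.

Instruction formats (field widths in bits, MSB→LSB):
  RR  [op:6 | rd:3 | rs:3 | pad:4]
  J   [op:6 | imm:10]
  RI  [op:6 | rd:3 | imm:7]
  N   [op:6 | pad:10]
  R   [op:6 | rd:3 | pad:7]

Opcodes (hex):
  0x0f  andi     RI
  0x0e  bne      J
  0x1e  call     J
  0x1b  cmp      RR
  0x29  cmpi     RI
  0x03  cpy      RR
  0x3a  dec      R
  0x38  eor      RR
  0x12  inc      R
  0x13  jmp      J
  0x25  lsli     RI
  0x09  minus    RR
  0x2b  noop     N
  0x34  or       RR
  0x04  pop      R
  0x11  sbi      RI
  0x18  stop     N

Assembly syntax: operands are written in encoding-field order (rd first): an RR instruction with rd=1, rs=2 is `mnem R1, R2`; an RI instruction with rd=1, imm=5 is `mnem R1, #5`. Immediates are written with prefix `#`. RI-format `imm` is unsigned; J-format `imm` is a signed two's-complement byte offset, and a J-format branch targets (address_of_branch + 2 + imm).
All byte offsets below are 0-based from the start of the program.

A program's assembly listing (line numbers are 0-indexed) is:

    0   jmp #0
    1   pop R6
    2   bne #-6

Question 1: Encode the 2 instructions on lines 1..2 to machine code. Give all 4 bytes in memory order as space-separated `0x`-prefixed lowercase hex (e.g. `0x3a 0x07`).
0x00 0x13 0xfa 0x3b

line 1 (pop): pack op=0x4:6|rd=6:3|pad=0:7 = 0x1300; little→ 00 13
line 2 (bne): pack op=0xe:6|imm=-6:10 = 0x3bfa; little→ fa 3b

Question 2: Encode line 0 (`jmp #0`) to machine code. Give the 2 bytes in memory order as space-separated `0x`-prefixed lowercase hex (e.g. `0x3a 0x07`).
line 0 (jmp): pack op=0x13:6|imm=0:10 = 0x4c00; little→ 00 4c

0x00 0x4c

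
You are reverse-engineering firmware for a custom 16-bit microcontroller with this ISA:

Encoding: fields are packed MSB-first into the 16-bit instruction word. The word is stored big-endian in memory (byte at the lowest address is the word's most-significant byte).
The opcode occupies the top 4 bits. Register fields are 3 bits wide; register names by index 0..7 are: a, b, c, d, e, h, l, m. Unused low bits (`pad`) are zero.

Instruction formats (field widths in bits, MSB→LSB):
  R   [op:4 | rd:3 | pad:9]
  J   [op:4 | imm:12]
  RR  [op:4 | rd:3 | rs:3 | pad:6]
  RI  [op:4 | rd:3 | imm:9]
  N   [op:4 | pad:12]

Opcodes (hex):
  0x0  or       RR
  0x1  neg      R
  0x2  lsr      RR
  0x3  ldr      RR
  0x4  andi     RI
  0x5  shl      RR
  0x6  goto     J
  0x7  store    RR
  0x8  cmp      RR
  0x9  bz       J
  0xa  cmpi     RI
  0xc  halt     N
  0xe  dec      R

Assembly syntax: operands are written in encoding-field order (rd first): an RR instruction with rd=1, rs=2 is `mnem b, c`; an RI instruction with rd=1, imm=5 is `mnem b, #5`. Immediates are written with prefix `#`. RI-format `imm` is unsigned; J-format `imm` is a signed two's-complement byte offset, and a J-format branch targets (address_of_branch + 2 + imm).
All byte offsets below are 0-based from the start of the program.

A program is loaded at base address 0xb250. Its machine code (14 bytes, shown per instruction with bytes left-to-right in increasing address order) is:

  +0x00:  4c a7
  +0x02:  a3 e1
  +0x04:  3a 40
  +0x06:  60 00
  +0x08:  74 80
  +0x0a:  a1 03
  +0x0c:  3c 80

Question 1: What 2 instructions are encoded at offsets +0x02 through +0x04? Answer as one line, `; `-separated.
+0x02: a3 e1 ⇒ word 0xa3e1 (big)
  top 4b → 0xa → cmpi [RI]
  rd@[11:9]=0x1 ⇒ b
  imm@[8:0]=0x1e1 ⇒ #481
+0x04: 3a 40 ⇒ word 0x3a40 (big)
  top 4b → 0x3 → ldr [RR]
  rd@[11:9]=0x5 ⇒ h
  rs@[8:6]=0x1 ⇒ b

cmpi b, #481; ldr h, b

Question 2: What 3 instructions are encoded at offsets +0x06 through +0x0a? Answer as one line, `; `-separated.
@+06  big-endian(60 00) = 0x6000
  top 4b → 0x6 → goto [J]
  [11:0] imm=0 = #0
@+08  big-endian(74 80) = 0x7480
  top 4b → 0x7 → store [RR]
  [11:9] rd=2 = c
  [8:6] rs=2 = c
@+0a  big-endian(a1 03) = 0xa103
  top 4b → 0xa → cmpi [RI]
  [11:9] rd=0 = a
  [8:0] imm=259 = #259

goto #0; store c, c; cmpi a, #259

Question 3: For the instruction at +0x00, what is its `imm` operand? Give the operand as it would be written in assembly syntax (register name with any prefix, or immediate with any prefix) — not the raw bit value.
@+00  big-endian(4c a7) = 0x4ca7
  opcode bits[15:12]=0x4: andi/RI
  rd: (w>>9)&0x7=0x6 → l
  imm: (w>>0)&0x1ff=0xa7 → #167

#167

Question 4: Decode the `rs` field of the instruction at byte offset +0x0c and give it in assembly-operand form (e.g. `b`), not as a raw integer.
c

+0x0c: 3c 80 ⇒ word 0x3c80 (big)
  op=0x3c80>>12=0x3 ⇒ ldr (RR)
  [11:9] rd=6 = l
  [8:6] rs=2 = c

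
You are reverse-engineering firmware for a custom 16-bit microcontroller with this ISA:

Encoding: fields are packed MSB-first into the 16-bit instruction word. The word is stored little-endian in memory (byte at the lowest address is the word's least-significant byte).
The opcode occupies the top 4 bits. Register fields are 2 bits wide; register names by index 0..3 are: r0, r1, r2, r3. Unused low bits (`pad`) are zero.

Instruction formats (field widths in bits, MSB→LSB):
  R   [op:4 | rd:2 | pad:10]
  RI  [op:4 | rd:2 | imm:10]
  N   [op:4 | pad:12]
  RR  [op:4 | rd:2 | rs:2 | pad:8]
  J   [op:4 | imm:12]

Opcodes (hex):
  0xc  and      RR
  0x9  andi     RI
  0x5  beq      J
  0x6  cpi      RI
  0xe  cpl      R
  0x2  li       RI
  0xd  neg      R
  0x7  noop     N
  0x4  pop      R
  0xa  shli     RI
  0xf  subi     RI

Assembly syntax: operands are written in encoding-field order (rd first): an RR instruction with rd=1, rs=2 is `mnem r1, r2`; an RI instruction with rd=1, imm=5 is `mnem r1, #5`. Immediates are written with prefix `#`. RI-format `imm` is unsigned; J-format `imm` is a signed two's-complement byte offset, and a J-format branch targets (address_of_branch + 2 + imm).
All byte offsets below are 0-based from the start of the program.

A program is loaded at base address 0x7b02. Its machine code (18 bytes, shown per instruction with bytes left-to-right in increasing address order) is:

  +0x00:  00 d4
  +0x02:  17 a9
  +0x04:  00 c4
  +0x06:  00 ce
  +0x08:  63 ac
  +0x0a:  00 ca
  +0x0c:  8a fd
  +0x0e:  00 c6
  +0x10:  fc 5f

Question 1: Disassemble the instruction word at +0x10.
beq #-4

+0x10: fc 5f ⇒ word 0x5ffc (little)
  opcode bits[15:12]=0x5: beq/J
  [11:0] imm=4092 (s12→-4) = #-4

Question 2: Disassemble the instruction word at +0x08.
shli r3, #99

[08] 63 ac → 0xac63
  opcode bits[15:12]=0xa: shli/RI
  rd: (w>>10)&0x3=0x3 → r3
  imm: (w>>0)&0x3ff=0x63 → #99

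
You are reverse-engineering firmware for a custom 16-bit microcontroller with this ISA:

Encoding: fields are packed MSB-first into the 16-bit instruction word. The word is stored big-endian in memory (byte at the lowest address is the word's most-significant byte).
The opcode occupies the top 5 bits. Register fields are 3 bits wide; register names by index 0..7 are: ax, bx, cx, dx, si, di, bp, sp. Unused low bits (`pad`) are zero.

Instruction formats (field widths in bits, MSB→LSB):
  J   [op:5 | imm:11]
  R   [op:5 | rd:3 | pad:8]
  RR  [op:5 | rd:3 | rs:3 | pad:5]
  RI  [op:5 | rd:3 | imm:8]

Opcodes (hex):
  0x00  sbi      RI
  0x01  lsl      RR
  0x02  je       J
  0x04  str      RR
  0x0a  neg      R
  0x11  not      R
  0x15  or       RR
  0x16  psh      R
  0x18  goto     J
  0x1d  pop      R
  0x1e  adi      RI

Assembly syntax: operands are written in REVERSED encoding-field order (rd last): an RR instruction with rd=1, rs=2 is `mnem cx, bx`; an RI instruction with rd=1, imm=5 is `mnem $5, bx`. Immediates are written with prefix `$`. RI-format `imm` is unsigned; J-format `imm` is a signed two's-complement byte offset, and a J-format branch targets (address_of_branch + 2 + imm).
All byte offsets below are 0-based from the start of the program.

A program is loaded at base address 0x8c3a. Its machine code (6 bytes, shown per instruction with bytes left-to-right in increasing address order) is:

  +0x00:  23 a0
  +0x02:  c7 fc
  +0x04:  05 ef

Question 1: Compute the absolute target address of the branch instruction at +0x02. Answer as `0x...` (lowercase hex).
[02] c7 fc → 0xc7fc
  top 5b → 0x18 → goto [J]
  imm@[10:0]=0x7fc (s11→-4) ⇒ $-4
  target = base 0x8c3a + off 0x02 + 2 + imm -4 = 0x8c3a

0x8c3a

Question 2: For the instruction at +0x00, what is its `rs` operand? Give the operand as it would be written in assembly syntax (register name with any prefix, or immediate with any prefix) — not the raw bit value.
di

off 0x00: read 23 a0 as big → 0x23a0
  op=0x23a0>>11=0x4 ⇒ str (RR)
  [10:8] rd=3 = dx
  [7:5] rs=5 = di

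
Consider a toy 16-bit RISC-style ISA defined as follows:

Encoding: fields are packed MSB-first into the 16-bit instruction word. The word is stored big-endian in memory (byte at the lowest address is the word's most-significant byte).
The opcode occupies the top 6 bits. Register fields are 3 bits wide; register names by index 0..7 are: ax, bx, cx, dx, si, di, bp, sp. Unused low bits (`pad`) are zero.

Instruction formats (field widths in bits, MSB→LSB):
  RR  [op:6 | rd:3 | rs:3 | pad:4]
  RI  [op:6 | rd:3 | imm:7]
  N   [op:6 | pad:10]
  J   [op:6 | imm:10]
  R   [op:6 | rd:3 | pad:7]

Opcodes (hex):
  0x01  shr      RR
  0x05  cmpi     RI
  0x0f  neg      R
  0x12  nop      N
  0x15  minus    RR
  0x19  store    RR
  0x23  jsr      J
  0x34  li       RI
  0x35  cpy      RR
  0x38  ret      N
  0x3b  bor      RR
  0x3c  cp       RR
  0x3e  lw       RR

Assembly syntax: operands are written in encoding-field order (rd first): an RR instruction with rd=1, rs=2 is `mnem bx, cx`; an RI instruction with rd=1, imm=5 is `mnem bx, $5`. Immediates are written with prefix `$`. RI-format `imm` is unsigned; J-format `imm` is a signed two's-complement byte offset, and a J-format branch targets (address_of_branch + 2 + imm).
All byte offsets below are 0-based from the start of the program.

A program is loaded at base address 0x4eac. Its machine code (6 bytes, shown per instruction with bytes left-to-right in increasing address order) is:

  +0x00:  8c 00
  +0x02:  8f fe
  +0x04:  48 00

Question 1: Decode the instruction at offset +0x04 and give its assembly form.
off 0x04: read 48 00 as big → 0x4800
  top 6b → 0x12 → nop [N]

nop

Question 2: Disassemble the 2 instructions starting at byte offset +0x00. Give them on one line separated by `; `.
jsr $0; jsr $-2

off 0x00: read 8c 00 as big → 0x8c00
  op=0x8c00>>10=0x23 ⇒ jsr (J)
  imm@[9:0]=0x0 ⇒ $0
off 0x02: read 8f fe as big → 0x8ffe
  op=0x8ffe>>10=0x23 ⇒ jsr (J)
  imm@[9:0]=0x3fe (s10→-2) ⇒ $-2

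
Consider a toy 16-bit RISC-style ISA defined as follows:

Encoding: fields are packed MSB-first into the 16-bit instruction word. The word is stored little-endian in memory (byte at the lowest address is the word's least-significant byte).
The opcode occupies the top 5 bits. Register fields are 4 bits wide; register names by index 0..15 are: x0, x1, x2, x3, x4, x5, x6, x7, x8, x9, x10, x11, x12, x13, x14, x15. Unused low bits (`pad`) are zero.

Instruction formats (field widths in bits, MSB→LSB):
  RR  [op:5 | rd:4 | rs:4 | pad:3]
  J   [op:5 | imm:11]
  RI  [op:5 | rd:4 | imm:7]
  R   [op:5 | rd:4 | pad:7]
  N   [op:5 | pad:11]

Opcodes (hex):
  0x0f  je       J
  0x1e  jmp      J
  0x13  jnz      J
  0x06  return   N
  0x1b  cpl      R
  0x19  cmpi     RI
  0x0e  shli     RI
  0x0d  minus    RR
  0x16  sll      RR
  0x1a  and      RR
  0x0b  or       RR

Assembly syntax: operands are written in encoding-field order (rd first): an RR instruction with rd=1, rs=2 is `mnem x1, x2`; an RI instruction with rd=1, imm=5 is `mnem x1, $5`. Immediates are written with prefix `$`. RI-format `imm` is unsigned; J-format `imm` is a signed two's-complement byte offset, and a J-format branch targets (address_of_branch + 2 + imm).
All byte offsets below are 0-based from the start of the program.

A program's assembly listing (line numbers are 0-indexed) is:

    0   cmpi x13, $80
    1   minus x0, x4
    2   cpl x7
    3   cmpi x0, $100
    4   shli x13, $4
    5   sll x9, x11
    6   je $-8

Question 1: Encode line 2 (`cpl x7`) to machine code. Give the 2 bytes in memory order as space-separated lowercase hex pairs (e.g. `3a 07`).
line 2 (cpl): pack op=0x1b:5|rd=7:4|pad=0:7 = 0xdb80; little→ 80 db

80 db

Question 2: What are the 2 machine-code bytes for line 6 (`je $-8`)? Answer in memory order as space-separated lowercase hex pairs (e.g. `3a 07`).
6. je fields op=0xf:5|imm=-8:11 → word 7ff8h → f8 7f

f8 7f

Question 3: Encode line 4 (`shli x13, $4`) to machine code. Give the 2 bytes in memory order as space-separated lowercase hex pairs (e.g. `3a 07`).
84 76

line 4 (shli): pack op=0xe:5|rd=13:4|imm=4:7 = 0x7684; little→ 84 76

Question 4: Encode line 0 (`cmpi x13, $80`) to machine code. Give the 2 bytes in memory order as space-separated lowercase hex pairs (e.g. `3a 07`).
d0 ce

L0: cmpi op=0x19:5|rd=13:4|imm=80:7 ⇒ 0xced0 ⇒ little d0 ce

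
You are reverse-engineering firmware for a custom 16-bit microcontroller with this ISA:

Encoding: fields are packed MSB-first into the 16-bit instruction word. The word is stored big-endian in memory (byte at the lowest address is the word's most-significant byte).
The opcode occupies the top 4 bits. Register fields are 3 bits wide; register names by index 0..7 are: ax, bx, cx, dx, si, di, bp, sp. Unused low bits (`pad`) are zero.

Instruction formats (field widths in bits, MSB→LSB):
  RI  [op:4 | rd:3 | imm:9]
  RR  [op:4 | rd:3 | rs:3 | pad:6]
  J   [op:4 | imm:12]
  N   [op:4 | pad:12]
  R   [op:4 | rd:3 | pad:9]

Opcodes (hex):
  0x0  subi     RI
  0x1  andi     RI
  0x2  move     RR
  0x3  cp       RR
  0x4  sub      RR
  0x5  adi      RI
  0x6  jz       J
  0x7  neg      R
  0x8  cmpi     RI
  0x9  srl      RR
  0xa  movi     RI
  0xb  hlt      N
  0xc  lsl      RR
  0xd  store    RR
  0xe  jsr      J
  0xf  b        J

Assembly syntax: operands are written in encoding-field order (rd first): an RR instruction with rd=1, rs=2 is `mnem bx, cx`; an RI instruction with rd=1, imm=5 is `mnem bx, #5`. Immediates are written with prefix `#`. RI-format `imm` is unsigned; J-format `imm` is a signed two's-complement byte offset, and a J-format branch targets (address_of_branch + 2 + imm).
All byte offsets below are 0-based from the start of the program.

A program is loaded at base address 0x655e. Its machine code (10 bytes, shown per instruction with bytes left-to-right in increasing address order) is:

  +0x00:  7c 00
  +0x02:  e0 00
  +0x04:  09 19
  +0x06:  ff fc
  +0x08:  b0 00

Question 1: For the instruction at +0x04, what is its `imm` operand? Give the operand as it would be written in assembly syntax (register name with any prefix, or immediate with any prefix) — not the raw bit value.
off 0x04: read 09 19 as big → 0x0919
  top 4b → 0x0 → subi [RI]
  rd@[11:9]=0x4 ⇒ si
  imm@[8:0]=0x119 ⇒ #281

#281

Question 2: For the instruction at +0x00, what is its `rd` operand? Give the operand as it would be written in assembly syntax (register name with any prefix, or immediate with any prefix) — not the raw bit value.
[00] 7c 00 → 0x7c00
  op=0x7c00>>12=0x7 ⇒ neg (R)
  rd@[11:9]=0x6 ⇒ bp

bp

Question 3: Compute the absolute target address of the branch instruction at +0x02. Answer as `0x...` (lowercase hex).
off 0x02: read e0 00 as big → 0xe000
  top 4b → 0xe → jsr [J]
  [11:0] imm=0 = #0
  target = base 0x655e + off 0x02 + 2 + imm 0 = 0x6562

0x6562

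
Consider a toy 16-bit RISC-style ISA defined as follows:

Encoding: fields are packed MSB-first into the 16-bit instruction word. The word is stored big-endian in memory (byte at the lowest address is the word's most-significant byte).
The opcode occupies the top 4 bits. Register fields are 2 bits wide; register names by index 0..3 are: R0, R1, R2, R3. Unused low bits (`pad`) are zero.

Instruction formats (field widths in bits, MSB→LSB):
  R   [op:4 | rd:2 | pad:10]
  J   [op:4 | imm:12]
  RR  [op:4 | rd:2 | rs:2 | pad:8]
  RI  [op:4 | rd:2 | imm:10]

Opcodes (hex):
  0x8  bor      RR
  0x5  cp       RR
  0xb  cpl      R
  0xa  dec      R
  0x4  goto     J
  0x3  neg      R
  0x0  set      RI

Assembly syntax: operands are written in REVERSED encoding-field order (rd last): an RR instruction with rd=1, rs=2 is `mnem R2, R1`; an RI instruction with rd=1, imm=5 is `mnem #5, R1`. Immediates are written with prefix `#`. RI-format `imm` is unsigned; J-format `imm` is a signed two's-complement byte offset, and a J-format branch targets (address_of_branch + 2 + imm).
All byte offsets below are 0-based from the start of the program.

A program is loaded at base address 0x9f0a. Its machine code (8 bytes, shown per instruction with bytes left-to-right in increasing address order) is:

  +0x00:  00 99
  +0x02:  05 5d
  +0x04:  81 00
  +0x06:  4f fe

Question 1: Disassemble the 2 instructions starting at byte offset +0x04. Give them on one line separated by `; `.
off 0x04: read 81 00 as big → 0x8100
  opcode bits[15:12]=0x8: bor/RR
  [11:10] rd=0 = R0
  [9:8] rs=1 = R1
off 0x06: read 4f fe as big → 0x4ffe
  opcode bits[15:12]=0x4: goto/J
  [11:0] imm=4094 (s12→-2) = #-2

bor R1, R0; goto #-2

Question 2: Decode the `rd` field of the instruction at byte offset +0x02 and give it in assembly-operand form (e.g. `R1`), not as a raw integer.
@+02  big-endian(05 5d) = 0x055d
  top 4b → 0x0 → set [RI]
  rd@[11:10]=0x1 ⇒ R1
  imm@[9:0]=0x15d ⇒ #349

R1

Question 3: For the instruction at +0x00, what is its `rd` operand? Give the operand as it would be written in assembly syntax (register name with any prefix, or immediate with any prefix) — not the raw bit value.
[00] 00 99 → 0x0099
  opcode bits[15:12]=0x0: set/RI
  rd: (w>>10)&0x3=0x0 → R0
  imm: (w>>0)&0x3ff=0x99 → #153

R0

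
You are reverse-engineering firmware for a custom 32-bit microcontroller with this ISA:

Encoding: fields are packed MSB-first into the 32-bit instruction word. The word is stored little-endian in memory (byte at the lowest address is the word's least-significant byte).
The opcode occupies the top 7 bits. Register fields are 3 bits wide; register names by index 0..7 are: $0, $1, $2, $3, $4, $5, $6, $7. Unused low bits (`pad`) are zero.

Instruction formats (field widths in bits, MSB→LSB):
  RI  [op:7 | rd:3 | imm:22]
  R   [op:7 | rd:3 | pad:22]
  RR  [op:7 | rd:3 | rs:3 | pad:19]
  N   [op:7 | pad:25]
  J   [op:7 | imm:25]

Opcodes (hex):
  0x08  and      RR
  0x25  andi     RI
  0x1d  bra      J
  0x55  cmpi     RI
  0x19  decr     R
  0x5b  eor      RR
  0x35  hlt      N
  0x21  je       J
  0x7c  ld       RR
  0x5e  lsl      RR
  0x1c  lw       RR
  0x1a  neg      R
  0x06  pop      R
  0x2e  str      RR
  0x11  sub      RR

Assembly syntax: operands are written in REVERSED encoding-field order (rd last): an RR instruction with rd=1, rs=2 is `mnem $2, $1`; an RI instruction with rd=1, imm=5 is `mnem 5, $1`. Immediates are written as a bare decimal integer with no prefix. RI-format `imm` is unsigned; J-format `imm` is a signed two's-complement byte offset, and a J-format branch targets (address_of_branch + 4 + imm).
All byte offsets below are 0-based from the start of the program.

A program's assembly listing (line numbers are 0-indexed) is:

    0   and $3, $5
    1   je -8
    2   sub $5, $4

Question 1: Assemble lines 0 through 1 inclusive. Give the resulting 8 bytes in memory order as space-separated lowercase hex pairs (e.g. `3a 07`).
00 00 58 11 f8 ff ff 43

L0: and op=0x8:7|rd=5:3|rs=3:3|pad=0:19 ⇒ 0x11580000 ⇒ little 00 00 58 11
L1: je op=0x21:7|imm=-8:25 ⇒ 0x43fffff8 ⇒ little f8 ff ff 43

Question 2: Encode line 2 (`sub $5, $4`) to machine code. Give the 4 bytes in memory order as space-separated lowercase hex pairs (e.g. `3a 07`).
00 00 28 23

line 2 (sub): pack op=0x11:7|rd=4:3|rs=5:3|pad=0:19 = 0x23280000; little→ 00 00 28 23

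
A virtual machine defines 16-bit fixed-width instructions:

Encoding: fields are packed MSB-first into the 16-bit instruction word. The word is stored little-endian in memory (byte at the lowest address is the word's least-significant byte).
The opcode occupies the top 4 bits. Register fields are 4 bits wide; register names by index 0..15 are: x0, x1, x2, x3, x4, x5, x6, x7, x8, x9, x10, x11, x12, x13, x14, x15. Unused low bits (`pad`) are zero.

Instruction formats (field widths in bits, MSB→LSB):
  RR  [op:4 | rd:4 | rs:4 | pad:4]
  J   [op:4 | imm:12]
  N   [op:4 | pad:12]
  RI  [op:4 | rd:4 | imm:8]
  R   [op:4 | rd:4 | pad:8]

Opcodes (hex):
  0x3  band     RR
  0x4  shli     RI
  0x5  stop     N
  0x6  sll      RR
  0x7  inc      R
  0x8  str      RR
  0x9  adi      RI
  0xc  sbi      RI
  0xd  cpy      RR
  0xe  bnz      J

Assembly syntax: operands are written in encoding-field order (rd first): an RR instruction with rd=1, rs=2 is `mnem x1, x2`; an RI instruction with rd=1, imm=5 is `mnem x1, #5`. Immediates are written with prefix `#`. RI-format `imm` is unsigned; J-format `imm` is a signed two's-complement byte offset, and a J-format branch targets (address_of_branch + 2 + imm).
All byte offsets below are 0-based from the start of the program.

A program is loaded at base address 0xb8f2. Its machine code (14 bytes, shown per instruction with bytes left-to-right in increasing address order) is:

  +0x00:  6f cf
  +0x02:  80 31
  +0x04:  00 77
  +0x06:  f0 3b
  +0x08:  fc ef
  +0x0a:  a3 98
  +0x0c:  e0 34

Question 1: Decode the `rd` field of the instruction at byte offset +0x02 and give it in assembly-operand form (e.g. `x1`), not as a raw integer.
off 0x02: read 80 31 as little → 0x3180
  op=0x3180>>12=0x3 ⇒ band (RR)
  [11:8] rd=1 = x1
  [7:4] rs=8 = x8

x1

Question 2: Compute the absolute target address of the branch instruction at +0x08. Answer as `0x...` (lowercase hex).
0xb8f8

@+08  little-endian(fc ef) = 0xeffc
  opcode bits[15:12]=0xe: bnz/J
  [11:0] imm=4092 (s12→-4) = #-4
  target = base 0xb8f2 + off 0x08 + 2 + imm -4 = 0xb8f8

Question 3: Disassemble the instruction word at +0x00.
@+00  little-endian(6f cf) = 0xcf6f
  opcode bits[15:12]=0xc: sbi/RI
  rd@[11:8]=0xf ⇒ x15
  imm@[7:0]=0x6f ⇒ #111

sbi x15, #111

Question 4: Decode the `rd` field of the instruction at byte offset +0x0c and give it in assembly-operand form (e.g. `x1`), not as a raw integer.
x4

@+0c  little-endian(e0 34) = 0x34e0
  top 4b → 0x3 → band [RR]
  [11:8] rd=4 = x4
  [7:4] rs=14 = x14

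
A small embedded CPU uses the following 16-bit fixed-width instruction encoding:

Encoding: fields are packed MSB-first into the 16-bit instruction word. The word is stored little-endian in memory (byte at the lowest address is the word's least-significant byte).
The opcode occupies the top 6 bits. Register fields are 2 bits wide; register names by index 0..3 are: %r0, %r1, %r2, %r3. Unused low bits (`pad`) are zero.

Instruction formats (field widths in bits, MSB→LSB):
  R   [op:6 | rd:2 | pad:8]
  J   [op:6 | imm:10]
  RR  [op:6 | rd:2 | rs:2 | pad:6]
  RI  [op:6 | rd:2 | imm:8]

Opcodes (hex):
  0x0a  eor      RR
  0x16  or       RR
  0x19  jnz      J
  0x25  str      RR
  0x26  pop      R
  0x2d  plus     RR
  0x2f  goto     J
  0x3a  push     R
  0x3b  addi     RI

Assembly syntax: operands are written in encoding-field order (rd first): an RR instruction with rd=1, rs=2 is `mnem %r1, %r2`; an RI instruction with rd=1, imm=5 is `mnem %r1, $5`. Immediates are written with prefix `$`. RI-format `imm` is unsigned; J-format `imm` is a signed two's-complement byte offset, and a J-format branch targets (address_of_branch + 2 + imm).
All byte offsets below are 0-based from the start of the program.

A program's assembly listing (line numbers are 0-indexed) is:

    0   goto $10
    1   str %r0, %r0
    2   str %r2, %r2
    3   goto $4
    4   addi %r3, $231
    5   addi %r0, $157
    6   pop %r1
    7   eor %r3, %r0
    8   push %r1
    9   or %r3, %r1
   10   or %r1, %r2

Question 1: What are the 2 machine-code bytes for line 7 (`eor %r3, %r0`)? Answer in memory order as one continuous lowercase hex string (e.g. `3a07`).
002b

7. eor fields op=0xa:6|rd=3:2|rs=0:2|pad=0:6 → word 2b00h → 00 2b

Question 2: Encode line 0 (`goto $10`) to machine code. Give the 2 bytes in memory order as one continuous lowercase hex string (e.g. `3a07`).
0abc

L0: goto op=0x2f:6|imm=10:10 ⇒ 0xbc0a ⇒ little 0a bc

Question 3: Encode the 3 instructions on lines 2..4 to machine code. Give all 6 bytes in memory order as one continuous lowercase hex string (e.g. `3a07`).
809604bce7ef

2. str fields op=0x25:6|rd=2:2|rs=2:2|pad=0:6 → word 9680h → 80 96
3. goto fields op=0x2f:6|imm=4:10 → word bc04h → 04 bc
4. addi fields op=0x3b:6|rd=3:2|imm=231:8 → word efe7h → e7 ef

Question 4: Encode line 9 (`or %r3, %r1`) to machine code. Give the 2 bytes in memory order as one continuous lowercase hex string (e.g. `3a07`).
L9: or op=0x16:6|rd=3:2|rs=1:2|pad=0:6 ⇒ 0x5b40 ⇒ little 40 5b

405b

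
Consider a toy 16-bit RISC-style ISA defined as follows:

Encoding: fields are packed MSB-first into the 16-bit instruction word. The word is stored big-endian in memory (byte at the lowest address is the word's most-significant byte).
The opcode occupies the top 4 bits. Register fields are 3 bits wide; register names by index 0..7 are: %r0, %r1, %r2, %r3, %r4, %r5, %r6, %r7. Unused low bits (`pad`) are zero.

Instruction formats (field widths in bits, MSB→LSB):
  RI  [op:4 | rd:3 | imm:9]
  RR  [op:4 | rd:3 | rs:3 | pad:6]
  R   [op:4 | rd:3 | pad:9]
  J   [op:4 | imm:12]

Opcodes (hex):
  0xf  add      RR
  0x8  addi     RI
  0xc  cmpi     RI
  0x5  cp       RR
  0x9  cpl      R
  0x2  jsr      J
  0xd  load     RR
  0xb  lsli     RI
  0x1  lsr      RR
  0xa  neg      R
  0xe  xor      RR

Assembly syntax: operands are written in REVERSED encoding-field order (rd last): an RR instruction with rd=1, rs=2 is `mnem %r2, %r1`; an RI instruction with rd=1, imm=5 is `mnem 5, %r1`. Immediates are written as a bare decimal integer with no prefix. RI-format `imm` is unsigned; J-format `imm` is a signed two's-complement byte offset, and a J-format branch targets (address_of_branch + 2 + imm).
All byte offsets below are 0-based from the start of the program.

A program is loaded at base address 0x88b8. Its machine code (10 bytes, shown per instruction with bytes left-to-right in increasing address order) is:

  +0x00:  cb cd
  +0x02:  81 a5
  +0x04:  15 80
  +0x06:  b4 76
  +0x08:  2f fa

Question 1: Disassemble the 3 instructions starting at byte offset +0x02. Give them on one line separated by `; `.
addi 421, %r0; lsr %r6, %r2; lsli 118, %r2

@+02  big-endian(81 a5) = 0x81a5
  op=0x81a5>>12=0x8 ⇒ addi (RI)
  rd@[11:9]=0x0 ⇒ %r0
  imm@[8:0]=0x1a5 ⇒ 421
@+04  big-endian(15 80) = 0x1580
  op=0x1580>>12=0x1 ⇒ lsr (RR)
  rd@[11:9]=0x2 ⇒ %r2
  rs@[8:6]=0x6 ⇒ %r6
@+06  big-endian(b4 76) = 0xb476
  op=0xb476>>12=0xb ⇒ lsli (RI)
  rd@[11:9]=0x2 ⇒ %r2
  imm@[8:0]=0x76 ⇒ 118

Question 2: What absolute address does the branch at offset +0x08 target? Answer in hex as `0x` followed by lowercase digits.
0x88bc

@+08  big-endian(2f fa) = 0x2ffa
  top 4b → 0x2 → jsr [J]
  [11:0] imm=4090 (s12→-6) = -6
  target = base 0x88b8 + off 0x08 + 2 + imm -6 = 0x88bc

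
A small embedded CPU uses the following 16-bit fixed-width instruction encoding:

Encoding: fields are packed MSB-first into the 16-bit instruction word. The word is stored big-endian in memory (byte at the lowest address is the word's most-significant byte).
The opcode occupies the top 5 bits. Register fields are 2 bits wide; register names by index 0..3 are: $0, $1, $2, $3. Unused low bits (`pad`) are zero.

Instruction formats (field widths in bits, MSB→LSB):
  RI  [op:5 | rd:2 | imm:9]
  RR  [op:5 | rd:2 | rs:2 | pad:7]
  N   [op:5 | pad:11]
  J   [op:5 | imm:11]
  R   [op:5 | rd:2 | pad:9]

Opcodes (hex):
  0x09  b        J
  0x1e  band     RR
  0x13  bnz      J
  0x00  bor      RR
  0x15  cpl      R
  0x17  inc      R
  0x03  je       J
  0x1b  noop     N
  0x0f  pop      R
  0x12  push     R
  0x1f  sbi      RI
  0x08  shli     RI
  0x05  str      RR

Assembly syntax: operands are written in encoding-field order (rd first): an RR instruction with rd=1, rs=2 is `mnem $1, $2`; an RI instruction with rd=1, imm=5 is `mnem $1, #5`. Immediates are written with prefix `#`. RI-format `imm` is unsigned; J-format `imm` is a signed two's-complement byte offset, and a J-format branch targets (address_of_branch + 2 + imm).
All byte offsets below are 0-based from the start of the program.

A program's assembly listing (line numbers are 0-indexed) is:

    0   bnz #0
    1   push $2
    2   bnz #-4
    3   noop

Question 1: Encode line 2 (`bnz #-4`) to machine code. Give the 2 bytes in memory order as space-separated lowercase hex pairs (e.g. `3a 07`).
9f fc

L2: bnz op=0x13:5|imm=-4:11 ⇒ 0x9ffc ⇒ big 9f fc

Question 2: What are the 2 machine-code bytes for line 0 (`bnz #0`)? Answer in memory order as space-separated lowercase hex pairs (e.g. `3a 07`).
98 00

L0: bnz op=0x13:5|imm=0:11 ⇒ 0x9800 ⇒ big 98 00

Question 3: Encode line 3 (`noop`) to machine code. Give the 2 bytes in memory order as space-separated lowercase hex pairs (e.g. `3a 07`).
3. noop fields op=0x1b:5|pad=0:11 → word d800h → d8 00

d8 00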